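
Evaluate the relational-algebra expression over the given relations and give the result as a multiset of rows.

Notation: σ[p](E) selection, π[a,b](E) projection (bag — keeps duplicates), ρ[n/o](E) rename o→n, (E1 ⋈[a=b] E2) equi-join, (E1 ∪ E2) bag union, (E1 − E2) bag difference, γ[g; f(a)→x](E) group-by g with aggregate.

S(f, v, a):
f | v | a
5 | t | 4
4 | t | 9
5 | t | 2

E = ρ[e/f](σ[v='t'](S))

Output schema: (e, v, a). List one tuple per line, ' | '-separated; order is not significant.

Stepwise |·|:
  S → 3
  σ[v='t'](S) → 3
  ρ[e/f](σ[v='t'](S)) → 3

== RESULT ==
e | v | a
4 | t | 9
5 | t | 2
5 | t | 4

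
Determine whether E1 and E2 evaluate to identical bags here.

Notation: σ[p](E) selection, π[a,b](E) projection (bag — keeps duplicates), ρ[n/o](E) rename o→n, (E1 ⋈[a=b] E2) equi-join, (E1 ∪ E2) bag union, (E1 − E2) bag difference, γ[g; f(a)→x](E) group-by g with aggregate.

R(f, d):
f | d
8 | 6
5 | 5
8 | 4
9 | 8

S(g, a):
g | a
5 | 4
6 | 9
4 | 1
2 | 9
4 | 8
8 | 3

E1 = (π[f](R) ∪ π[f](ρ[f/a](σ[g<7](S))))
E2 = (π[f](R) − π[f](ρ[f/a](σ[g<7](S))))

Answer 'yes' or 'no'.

E1 per-node cardinality:
  R → 4
  π[f](R) → 4
  S → 6
  σ[g<7](S) → 5
  ρ[f/a](σ[g<7](S)) → 5
  π[f](ρ[f/a](σ[g<7](S))) → 5
  (π[f](R) ∪ π[f](ρ[f/a](σ[g<7](S)))) → 9
E2 per-node cardinality:
  R → 4
  π[f](R) → 4
  S → 6
  σ[g<7](S) → 5
  ρ[f/a](σ[g<7](S)) → 5
  π[f](ρ[f/a](σ[g<7](S))) → 5
  (π[f](R) − π[f](ρ[f/a](σ[g<7](S)))) → 2

E1 result:
f
1
4
5
8
8
8
9
9
9
E2 result:
f
5
8
Witness: (1,) appears 1× in E1 but 0× in E2.

no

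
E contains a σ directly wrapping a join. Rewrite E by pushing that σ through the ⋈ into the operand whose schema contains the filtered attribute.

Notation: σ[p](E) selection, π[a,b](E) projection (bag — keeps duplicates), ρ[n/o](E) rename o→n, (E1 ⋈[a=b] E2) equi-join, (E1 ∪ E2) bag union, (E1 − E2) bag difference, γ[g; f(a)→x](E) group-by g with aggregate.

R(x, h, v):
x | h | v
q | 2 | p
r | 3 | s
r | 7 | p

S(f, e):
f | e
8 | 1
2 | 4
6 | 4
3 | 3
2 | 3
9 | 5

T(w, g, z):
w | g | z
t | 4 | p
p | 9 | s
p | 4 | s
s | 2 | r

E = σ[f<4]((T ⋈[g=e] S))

σ filters on f, owned by the right side.
E' = (T ⋈[g=e] σ[f<4](S))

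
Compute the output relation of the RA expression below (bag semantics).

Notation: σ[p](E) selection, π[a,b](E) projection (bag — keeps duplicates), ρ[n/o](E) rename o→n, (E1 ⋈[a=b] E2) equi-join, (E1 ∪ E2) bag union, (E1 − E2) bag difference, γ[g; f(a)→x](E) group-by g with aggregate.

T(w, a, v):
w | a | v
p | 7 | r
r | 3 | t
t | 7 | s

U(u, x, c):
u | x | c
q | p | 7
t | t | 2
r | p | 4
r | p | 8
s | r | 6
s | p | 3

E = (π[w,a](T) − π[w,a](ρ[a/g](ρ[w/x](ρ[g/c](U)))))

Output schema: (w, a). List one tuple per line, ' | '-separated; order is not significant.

Subexpression sizes:
  T → 3
  π[w,a](T) → 3
  U → 6
  ρ[g/c](U) → 6
  ρ[w/x](ρ[g/c](U)) → 6
  ρ[a/g](ρ[w/x](ρ[g/c](U))) → 6
  π[w,a](ρ[a/g](ρ[w/x](ρ[g/c](U)))) → 6
  (π[w,a](T) − π[w,a](ρ[a/g](ρ[w/x](ρ[g/c](U))))) → 2

== RESULT ==
w | a
r | 3
t | 7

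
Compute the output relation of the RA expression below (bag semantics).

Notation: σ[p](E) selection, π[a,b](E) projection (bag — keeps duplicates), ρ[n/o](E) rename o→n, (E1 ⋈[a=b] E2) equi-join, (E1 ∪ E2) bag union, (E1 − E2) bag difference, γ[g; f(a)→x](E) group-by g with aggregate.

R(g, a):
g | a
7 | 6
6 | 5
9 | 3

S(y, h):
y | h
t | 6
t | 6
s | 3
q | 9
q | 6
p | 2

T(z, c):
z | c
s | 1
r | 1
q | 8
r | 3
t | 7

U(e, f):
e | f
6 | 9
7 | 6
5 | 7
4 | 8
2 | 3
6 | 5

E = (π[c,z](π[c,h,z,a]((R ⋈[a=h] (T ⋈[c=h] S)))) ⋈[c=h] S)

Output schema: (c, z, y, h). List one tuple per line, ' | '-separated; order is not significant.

Per-node cardinality:
  R → 3
  T → 5
  S → 6
  (T ⋈[c=h] S) → 1
  (R ⋈[a=h] (T ⋈[c=h] S)) → 1
  π[c,h,z,a]((R ⋈[a=h] (T ⋈[c=h] S))) → 1
  π[c,z](π[c,h,z,a]((R ⋈[a=h] (T ⋈[c=h] S)))) → 1
  S → 6
  (π[c,z](π[c,h,z,a]((R ⋈[a=h] (T ⋈[c=h] S)))) ⋈[c=h] S) → 1

== RESULT ==
c | z | y | h
3 | r | s | 3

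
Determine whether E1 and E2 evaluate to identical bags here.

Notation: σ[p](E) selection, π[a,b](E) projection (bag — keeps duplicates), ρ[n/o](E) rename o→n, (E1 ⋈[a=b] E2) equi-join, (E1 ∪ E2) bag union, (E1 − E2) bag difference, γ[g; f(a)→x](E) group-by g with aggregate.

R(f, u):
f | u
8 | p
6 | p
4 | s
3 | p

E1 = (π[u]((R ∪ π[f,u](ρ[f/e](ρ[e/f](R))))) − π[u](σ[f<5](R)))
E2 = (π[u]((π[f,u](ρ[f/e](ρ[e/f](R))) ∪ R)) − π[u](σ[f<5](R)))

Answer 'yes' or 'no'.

E1 stepwise |·|:
  R → 4
  R → 4
  ρ[e/f](R) → 4
  ρ[f/e](ρ[e/f](R)) → 4
  π[f,u](ρ[f/e](ρ[e/f](R))) → 4
  (R ∪ π[f,u](ρ[f/e](ρ[e/f](R)))) → 8
  π[u]((R ∪ π[f,u](ρ[f/e](ρ[e/f](R))))) → 8
  R → 4
  σ[f<5](R) → 2
  π[u](σ[f<5](R)) → 2
  (π[u]((R ∪ π[f,u](ρ[f/e](ρ[e/f](R))))) − π[u](σ[f<5](R))) → 6
E2 stepwise |·|:
  R → 4
  ρ[e/f](R) → 4
  ρ[f/e](ρ[e/f](R)) → 4
  π[f,u](ρ[f/e](ρ[e/f](R))) → 4
  R → 4
  (π[f,u](ρ[f/e](ρ[e/f](R))) ∪ R) → 8
  π[u]((π[f,u](ρ[f/e](ρ[e/f](R))) ∪ R)) → 8
  R → 4
  σ[f<5](R) → 2
  π[u](σ[f<5](R)) → 2
  (π[u]((π[f,u](ρ[f/e](ρ[e/f](R))) ∪ R)) − π[u](σ[f<5](R))) → 6

E1 and E2 produce the same multiset:
u
p
p
p
p
p
s

yes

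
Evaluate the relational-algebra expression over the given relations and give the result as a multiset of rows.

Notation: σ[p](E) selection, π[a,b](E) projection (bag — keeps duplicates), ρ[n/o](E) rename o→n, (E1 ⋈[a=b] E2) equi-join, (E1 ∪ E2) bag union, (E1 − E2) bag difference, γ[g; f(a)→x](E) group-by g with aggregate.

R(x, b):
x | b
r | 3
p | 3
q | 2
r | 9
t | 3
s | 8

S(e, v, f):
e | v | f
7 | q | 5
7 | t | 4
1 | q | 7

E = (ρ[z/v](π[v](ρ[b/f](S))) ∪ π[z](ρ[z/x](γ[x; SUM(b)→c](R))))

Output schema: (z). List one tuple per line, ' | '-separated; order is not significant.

Per-node cardinality:
  S → 3
  ρ[b/f](S) → 3
  π[v](ρ[b/f](S)) → 3
  ρ[z/v](π[v](ρ[b/f](S))) → 3
  R → 6
  γ[x; SUM(b)→c](R) → 5
  ρ[z/x](γ[x; SUM(b)→c](R)) → 5
  π[z](ρ[z/x](γ[x; SUM(b)→c](R))) → 5
  (ρ[z/v](π[v](ρ[b/f](S))) ∪ π[z](ρ[z/x](γ[x; SUM(b)→c](R)))) → 8

== RESULT ==
z
p
q
q
q
r
s
t
t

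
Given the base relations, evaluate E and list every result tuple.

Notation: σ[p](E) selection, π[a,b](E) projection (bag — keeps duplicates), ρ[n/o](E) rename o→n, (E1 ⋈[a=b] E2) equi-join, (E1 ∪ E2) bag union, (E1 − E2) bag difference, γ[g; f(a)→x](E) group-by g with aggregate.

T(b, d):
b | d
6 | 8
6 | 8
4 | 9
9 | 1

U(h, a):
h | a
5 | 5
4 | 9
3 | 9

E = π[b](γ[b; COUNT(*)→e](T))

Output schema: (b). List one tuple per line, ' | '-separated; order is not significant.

Subexpression sizes:
  T → 4
  γ[b; COUNT(*)→e](T) → 3
  π[b](γ[b; COUNT(*)→e](T)) → 3

== RESULT ==
b
4
6
9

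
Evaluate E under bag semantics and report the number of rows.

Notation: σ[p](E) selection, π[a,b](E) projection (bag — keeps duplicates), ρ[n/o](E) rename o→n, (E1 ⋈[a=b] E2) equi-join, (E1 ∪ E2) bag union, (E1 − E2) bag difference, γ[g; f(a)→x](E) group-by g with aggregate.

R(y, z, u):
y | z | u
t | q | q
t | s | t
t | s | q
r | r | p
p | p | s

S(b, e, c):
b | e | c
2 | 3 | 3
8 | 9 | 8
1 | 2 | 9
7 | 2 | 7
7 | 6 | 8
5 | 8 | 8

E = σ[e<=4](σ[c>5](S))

Row counts bottom-up:
  S → 6
  σ[c>5](S) → 5
  σ[e<=4](σ[c>5](S)) → 2

|E| = 2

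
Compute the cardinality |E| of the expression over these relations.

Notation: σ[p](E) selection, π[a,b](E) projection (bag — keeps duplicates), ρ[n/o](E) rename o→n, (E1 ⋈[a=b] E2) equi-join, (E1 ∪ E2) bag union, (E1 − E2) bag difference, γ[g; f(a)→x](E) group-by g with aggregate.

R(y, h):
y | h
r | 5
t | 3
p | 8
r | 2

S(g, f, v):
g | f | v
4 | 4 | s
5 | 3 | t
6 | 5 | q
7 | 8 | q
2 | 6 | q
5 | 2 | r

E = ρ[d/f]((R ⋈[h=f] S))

Row counts bottom-up:
  R → 4
  S → 6
  (R ⋈[h=f] S) → 4
  ρ[d/f]((R ⋈[h=f] S)) → 4

|E| = 4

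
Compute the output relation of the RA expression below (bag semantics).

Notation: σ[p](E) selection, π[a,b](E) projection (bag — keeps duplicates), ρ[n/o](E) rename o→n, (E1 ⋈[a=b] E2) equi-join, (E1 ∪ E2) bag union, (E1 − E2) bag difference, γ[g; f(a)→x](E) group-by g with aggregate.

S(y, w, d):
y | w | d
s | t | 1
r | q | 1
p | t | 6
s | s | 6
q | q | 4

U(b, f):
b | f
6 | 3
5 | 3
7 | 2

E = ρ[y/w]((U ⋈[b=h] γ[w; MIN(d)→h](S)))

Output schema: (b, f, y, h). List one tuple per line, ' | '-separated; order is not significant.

Subexpression sizes:
  U → 3
  S → 5
  γ[w; MIN(d)→h](S) → 3
  (U ⋈[b=h] γ[w; MIN(d)→h](S)) → 1
  ρ[y/w]((U ⋈[b=h] γ[w; MIN(d)→h](S))) → 1

== RESULT ==
b | f | y | h
6 | 3 | s | 6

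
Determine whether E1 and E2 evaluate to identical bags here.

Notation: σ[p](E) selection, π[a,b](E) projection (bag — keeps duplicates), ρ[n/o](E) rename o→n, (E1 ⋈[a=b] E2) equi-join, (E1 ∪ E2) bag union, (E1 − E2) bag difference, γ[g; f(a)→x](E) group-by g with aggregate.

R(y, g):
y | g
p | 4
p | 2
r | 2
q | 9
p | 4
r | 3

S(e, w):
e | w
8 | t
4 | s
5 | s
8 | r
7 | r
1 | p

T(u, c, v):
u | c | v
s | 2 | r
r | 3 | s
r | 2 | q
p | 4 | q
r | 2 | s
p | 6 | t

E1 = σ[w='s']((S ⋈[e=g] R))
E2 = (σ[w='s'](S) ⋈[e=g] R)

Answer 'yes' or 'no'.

E1 subexpression sizes:
  S → 6
  R → 6
  (S ⋈[e=g] R) → 2
  σ[w='s']((S ⋈[e=g] R)) → 2
E2 subexpression sizes:
  S → 6
  σ[w='s'](S) → 2
  R → 6
  (σ[w='s'](S) ⋈[e=g] R) → 2

E1 and E2 produce the same multiset:
e | w | y | g
4 | s | p | 4
4 | s | p | 4

yes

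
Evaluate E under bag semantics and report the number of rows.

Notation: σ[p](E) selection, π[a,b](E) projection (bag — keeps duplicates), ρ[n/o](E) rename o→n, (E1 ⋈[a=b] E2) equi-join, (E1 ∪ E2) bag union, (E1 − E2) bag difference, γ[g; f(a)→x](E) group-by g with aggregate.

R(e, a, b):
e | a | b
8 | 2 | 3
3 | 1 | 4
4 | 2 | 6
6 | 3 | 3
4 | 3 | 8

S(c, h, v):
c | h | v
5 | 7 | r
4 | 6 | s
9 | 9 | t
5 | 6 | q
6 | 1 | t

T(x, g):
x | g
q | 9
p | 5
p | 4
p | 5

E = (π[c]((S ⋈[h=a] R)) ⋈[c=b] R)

Subexpression sizes:
  S → 5
  R → 5
  (S ⋈[h=a] R) → 1
  π[c]((S ⋈[h=a] R)) → 1
  R → 5
  (π[c]((S ⋈[h=a] R)) ⋈[c=b] R) → 1

|E| = 1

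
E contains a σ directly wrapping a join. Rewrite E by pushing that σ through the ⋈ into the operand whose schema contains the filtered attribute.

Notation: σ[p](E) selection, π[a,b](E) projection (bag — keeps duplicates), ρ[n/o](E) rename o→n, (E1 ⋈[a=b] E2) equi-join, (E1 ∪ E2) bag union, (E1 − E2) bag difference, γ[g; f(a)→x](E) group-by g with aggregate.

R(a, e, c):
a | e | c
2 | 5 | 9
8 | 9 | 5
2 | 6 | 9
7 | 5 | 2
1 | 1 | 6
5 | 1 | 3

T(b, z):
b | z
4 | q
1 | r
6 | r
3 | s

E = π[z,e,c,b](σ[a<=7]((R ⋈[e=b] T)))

σ filters on a, owned by the left side.
E' = π[z,e,c,b]((σ[a<=7](R) ⋈[e=b] T))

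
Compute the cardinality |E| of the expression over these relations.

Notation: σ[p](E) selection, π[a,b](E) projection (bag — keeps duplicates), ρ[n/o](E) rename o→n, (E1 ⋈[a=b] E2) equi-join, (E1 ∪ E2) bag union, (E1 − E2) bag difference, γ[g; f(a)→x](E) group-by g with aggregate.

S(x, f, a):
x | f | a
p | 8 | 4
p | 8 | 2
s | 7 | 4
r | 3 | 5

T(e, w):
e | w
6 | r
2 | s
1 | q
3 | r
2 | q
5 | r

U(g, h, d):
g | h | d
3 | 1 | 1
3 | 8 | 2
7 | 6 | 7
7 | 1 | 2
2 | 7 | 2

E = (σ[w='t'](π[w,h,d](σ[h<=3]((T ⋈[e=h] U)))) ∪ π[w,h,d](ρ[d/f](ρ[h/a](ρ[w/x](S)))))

Row counts bottom-up:
  T → 6
  U → 5
  (T ⋈[e=h] U) → 3
  σ[h<=3]((T ⋈[e=h] U)) → 2
  π[w,h,d](σ[h<=3]((T ⋈[e=h] U))) → 2
  σ[w='t'](π[w,h,d](σ[h<=3]((T ⋈[e=h] U)))) → 0
  S → 4
  ρ[w/x](S) → 4
  ρ[h/a](ρ[w/x](S)) → 4
  ρ[d/f](ρ[h/a](ρ[w/x](S))) → 4
  π[w,h,d](ρ[d/f](ρ[h/a](ρ[w/x](S)))) → 4
  (σ[w='t'](π[w,h,d](σ[h<=3]((T ⋈[e=h] U)))) ∪ π[w,h,d](ρ[d/f](ρ[h/a](ρ[w/x](S))))) → 4

|E| = 4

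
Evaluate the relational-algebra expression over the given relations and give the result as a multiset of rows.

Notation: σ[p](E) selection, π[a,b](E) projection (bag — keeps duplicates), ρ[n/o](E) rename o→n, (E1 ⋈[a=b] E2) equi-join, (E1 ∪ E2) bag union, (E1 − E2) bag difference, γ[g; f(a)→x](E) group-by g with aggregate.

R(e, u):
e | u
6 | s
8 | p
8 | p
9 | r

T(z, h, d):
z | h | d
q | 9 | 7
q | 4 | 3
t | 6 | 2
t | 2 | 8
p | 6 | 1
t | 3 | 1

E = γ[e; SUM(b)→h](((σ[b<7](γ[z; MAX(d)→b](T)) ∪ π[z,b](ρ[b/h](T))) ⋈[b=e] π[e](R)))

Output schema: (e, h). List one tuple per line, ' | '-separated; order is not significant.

Per-node cardinality:
  T → 6
  γ[z; MAX(d)→b](T) → 3
  σ[b<7](γ[z; MAX(d)→b](T)) → 1
  T → 6
  ρ[b/h](T) → 6
  π[z,b](ρ[b/h](T)) → 6
  (σ[b<7](γ[z; MAX(d)→b](T)) ∪ π[z,b](ρ[b/h](T))) → 7
  R → 4
  π[e](R) → 4
  ((σ[b<7](γ[z; MAX(d)→b](T)) ∪ π[z,b](ρ[b/h](T))) ⋈[b=e] π[e](R)) → 3
  γ[e; SUM(b)→h](((σ[b<7](γ[z; MAX(d)→b](T)) ∪ π[z,b](ρ[b/h](T))) ⋈[b=e] π[e](R))) → 2

== RESULT ==
e | h
6 | 12
9 | 9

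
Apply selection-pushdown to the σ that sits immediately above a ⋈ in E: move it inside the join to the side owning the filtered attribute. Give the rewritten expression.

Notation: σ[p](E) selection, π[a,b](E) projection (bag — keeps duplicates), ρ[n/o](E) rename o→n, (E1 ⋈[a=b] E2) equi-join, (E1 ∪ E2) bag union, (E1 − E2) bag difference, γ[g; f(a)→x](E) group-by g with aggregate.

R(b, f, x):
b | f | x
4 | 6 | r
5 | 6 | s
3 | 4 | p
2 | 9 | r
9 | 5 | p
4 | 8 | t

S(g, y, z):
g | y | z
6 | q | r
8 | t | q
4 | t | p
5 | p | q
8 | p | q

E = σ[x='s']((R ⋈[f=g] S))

σ filters on x, owned by the left side.
E' = (σ[x='s'](R) ⋈[f=g] S)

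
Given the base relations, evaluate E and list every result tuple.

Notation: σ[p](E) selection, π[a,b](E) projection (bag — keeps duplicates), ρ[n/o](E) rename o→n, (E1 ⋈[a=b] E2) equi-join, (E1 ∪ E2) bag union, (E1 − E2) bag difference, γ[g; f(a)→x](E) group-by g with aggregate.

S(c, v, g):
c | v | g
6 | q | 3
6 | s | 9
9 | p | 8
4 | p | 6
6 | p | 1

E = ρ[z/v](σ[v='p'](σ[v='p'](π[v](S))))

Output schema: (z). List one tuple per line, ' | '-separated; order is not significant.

Stepwise |·|:
  S → 5
  π[v](S) → 5
  σ[v='p'](π[v](S)) → 3
  σ[v='p'](σ[v='p'](π[v](S))) → 3
  ρ[z/v](σ[v='p'](σ[v='p'](π[v](S)))) → 3

== RESULT ==
z
p
p
p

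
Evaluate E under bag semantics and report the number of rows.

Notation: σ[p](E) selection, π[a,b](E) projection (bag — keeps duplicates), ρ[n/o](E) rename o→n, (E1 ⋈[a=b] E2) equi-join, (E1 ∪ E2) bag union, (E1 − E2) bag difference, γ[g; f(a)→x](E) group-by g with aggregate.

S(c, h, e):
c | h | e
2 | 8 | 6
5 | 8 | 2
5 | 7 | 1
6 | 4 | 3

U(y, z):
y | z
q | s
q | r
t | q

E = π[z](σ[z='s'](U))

Row counts bottom-up:
  U → 3
  σ[z='s'](U) → 1
  π[z](σ[z='s'](U)) → 1

|E| = 1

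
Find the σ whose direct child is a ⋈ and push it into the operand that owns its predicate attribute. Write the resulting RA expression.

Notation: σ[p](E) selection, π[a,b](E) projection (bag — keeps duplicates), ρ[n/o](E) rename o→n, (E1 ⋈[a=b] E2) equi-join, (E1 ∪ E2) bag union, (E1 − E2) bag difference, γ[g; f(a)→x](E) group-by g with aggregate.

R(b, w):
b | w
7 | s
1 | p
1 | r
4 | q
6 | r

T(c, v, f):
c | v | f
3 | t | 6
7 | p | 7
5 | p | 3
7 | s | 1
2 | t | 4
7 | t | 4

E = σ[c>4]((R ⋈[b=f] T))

σ filters on c, owned by the right side.
E' = (R ⋈[b=f] σ[c>4](T))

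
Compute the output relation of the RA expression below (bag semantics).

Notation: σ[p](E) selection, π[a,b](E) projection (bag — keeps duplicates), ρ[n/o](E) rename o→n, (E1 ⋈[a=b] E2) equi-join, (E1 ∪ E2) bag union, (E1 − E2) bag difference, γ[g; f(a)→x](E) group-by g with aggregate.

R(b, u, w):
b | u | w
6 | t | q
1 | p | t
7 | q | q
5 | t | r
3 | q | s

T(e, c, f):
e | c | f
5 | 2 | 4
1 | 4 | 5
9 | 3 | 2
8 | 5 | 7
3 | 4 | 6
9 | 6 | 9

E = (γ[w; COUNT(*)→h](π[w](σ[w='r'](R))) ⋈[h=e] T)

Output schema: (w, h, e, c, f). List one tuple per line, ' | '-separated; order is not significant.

Per-node cardinality:
  R → 5
  σ[w='r'](R) → 1
  π[w](σ[w='r'](R)) → 1
  γ[w; COUNT(*)→h](π[w](σ[w='r'](R))) → 1
  T → 6
  (γ[w; COUNT(*)→h](π[w](σ[w='r'](R))) ⋈[h=e] T) → 1

== RESULT ==
w | h | e | c | f
r | 1 | 1 | 4 | 5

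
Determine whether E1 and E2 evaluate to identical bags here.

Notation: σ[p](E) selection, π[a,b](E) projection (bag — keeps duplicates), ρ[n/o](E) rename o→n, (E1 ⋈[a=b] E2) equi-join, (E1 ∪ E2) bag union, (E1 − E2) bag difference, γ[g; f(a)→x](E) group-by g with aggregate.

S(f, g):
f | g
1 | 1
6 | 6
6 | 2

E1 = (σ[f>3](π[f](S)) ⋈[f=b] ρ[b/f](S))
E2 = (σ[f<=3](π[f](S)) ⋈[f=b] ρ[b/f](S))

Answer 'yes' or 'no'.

E1 stepwise |·|:
  S → 3
  π[f](S) → 3
  σ[f>3](π[f](S)) → 2
  S → 3
  ρ[b/f](S) → 3
  (σ[f>3](π[f](S)) ⋈[f=b] ρ[b/f](S)) → 4
E2 stepwise |·|:
  S → 3
  π[f](S) → 3
  σ[f<=3](π[f](S)) → 1
  S → 3
  ρ[b/f](S) → 3
  (σ[f<=3](π[f](S)) ⋈[f=b] ρ[b/f](S)) → 1

E1 result:
f | b | g
6 | 6 | 2
6 | 6 | 2
6 | 6 | 6
6 | 6 | 6
E2 result:
f | b | g
1 | 1 | 1
Witness: (6, 6, 6) appears 2× in E1 but 0× in E2.

no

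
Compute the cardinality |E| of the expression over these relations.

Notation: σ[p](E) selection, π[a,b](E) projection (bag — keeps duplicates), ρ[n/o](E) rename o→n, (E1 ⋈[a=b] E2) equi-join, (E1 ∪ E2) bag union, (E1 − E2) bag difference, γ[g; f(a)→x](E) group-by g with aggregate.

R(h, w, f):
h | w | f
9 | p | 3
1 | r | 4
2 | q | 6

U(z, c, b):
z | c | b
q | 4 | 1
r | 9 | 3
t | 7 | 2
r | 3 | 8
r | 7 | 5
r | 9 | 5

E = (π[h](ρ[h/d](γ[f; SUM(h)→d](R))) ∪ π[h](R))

Row counts bottom-up:
  R → 3
  γ[f; SUM(h)→d](R) → 3
  ρ[h/d](γ[f; SUM(h)→d](R)) → 3
  π[h](ρ[h/d](γ[f; SUM(h)→d](R))) → 3
  R → 3
  π[h](R) → 3
  (π[h](ρ[h/d](γ[f; SUM(h)→d](R))) ∪ π[h](R)) → 6

|E| = 6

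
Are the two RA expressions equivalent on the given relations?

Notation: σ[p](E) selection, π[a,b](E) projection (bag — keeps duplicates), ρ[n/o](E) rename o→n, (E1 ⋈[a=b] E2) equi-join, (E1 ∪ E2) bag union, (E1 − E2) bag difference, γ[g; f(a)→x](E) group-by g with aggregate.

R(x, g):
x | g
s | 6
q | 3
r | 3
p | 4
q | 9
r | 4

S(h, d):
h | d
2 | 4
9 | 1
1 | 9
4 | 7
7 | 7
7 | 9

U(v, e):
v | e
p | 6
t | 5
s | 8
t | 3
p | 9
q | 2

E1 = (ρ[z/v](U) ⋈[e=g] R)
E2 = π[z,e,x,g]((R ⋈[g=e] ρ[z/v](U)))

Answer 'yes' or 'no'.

E1 subexpression sizes:
  U → 6
  ρ[z/v](U) → 6
  R → 6
  (ρ[z/v](U) ⋈[e=g] R) → 4
E2 subexpression sizes:
  R → 6
  U → 6
  ρ[z/v](U) → 6
  (R ⋈[g=e] ρ[z/v](U)) → 4
  π[z,e,x,g]((R ⋈[g=e] ρ[z/v](U))) → 4

E1 and E2 produce the same multiset:
z | e | x | g
p | 6 | s | 6
p | 9 | q | 9
t | 3 | q | 3
t | 3 | r | 3

yes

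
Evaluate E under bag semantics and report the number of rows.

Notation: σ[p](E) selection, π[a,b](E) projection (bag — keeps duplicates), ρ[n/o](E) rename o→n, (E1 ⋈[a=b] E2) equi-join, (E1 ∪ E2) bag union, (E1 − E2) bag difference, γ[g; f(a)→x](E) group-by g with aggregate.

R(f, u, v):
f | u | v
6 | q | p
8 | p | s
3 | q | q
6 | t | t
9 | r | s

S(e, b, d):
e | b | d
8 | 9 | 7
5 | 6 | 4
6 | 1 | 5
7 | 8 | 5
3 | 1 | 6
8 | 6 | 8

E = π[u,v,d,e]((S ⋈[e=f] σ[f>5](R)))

Subexpression sizes:
  S → 6
  R → 5
  σ[f>5](R) → 4
  (S ⋈[e=f] σ[f>5](R)) → 4
  π[u,v,d,e]((S ⋈[e=f] σ[f>5](R))) → 4

|E| = 4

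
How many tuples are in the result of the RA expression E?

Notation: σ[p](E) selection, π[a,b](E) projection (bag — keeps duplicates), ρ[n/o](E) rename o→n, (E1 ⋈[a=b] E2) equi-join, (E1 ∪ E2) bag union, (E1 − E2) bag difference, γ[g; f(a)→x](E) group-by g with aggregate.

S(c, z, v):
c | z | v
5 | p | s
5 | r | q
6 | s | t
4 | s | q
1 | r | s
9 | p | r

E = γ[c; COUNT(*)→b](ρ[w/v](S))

Subexpression sizes:
  S → 6
  ρ[w/v](S) → 6
  γ[c; COUNT(*)→b](ρ[w/v](S)) → 5

|E| = 5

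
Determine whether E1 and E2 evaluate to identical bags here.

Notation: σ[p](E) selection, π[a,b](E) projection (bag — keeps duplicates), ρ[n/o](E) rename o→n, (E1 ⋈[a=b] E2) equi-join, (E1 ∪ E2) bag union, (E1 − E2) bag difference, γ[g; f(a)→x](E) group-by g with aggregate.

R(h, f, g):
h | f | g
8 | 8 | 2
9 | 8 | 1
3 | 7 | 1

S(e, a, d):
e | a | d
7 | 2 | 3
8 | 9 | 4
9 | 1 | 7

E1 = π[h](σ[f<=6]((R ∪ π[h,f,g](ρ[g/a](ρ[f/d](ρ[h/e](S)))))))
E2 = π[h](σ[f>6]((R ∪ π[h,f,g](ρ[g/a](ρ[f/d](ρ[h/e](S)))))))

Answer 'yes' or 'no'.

E1 per-node cardinality:
  R → 3
  S → 3
  ρ[h/e](S) → 3
  ρ[f/d](ρ[h/e](S)) → 3
  ρ[g/a](ρ[f/d](ρ[h/e](S))) → 3
  π[h,f,g](ρ[g/a](ρ[f/d](ρ[h/e](S)))) → 3
  (R ∪ π[h,f,g](ρ[g/a](ρ[f/d](ρ[h/e](S))))) → 6
  σ[f<=6]((R ∪ π[h,f,g](ρ[g/a](ρ[f/d](ρ[h/e](S)))))) → 2
  π[h](σ[f<=6]((R ∪ π[h,f,g](ρ[g/a](ρ[f/d](ρ[h/e](S))))))) → 2
E2 per-node cardinality:
  R → 3
  S → 3
  ρ[h/e](S) → 3
  ρ[f/d](ρ[h/e](S)) → 3
  ρ[g/a](ρ[f/d](ρ[h/e](S))) → 3
  π[h,f,g](ρ[g/a](ρ[f/d](ρ[h/e](S)))) → 3
  (R ∪ π[h,f,g](ρ[g/a](ρ[f/d](ρ[h/e](S))))) → 6
  σ[f>6]((R ∪ π[h,f,g](ρ[g/a](ρ[f/d](ρ[h/e](S)))))) → 4
  π[h](σ[f>6]((R ∪ π[h,f,g](ρ[g/a](ρ[f/d](ρ[h/e](S))))))) → 4

E1 result:
h
7
8
E2 result:
h
3
8
9
9
Witness: (7,) appears 1× in E1 but 0× in E2.

no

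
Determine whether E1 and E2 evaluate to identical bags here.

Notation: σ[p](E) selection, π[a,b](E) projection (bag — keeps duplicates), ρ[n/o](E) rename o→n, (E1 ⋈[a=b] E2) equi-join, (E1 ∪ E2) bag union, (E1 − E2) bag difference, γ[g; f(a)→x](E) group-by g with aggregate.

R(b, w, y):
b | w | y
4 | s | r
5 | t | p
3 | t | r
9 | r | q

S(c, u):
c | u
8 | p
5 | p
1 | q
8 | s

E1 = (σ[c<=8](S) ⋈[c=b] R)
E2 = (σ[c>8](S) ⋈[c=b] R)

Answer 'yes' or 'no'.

E1 per-node cardinality:
  S → 4
  σ[c<=8](S) → 4
  R → 4
  (σ[c<=8](S) ⋈[c=b] R) → 1
E2 per-node cardinality:
  S → 4
  σ[c>8](S) → 0
  R → 4
  (σ[c>8](S) ⋈[c=b] R) → 0

E1 result:
c | u | b | w | y
5 | p | 5 | t | p
E2 result:
c | u | b | w | y
(0 rows)
Witness: (5, 'p', 5, 't', 'p') appears 1× in E1 but 0× in E2.

no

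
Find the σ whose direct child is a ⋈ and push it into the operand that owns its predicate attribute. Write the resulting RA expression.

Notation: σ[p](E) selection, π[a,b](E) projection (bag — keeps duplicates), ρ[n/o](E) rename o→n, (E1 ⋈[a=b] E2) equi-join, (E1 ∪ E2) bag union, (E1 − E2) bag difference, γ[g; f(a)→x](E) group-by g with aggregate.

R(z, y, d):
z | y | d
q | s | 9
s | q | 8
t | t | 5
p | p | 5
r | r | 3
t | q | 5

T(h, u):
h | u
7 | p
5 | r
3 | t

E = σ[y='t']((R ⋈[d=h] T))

σ filters on y, owned by the left side.
E' = (σ[y='t'](R) ⋈[d=h] T)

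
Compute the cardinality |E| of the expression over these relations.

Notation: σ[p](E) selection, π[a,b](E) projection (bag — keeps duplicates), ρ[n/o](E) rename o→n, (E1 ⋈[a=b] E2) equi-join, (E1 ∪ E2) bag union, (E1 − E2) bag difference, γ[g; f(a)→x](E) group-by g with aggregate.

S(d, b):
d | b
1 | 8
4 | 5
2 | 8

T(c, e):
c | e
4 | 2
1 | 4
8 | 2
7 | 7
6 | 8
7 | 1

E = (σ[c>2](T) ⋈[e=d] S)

Per-node cardinality:
  T → 6
  σ[c>2](T) → 5
  S → 3
  (σ[c>2](T) ⋈[e=d] S) → 3

|E| = 3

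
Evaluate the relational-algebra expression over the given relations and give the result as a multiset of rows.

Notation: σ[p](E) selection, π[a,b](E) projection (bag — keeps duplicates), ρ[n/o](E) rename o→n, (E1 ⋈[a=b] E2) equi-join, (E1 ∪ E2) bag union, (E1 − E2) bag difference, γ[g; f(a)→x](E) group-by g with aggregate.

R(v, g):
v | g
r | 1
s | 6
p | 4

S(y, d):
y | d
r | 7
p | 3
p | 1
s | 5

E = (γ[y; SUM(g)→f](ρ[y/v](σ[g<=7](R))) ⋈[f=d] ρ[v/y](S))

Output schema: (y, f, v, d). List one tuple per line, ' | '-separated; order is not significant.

Subexpression sizes:
  R → 3
  σ[g<=7](R) → 3
  ρ[y/v](σ[g<=7](R)) → 3
  γ[y; SUM(g)→f](ρ[y/v](σ[g<=7](R))) → 3
  S → 4
  ρ[v/y](S) → 4
  (γ[y; SUM(g)→f](ρ[y/v](σ[g<=7](R))) ⋈[f=d] ρ[v/y](S)) → 1

== RESULT ==
y | f | v | d
r | 1 | p | 1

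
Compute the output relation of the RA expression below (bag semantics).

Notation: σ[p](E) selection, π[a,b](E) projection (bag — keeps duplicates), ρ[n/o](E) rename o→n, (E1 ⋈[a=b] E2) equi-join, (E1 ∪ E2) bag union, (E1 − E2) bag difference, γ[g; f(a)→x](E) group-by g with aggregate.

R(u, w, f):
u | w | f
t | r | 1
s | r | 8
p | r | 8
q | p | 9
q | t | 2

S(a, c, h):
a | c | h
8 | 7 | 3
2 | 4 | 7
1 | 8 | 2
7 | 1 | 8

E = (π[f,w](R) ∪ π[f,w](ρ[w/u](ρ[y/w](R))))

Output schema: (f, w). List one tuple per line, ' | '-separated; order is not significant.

Subexpression sizes:
  R → 5
  π[f,w](R) → 5
  R → 5
  ρ[y/w](R) → 5
  ρ[w/u](ρ[y/w](R)) → 5
  π[f,w](ρ[w/u](ρ[y/w](R))) → 5
  (π[f,w](R) ∪ π[f,w](ρ[w/u](ρ[y/w](R)))) → 10

== RESULT ==
f | w
1 | r
1 | t
2 | q
2 | t
8 | p
8 | r
8 | r
8 | s
9 | p
9 | q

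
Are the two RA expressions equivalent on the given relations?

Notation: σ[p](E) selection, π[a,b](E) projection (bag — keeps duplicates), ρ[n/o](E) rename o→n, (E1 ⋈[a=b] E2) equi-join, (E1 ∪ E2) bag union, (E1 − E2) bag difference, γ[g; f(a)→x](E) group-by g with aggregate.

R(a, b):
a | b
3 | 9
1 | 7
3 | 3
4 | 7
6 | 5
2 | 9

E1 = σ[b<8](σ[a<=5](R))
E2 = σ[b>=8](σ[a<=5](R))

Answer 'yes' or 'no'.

E1 per-node cardinality:
  R → 6
  σ[a<=5](R) → 5
  σ[b<8](σ[a<=5](R)) → 3
E2 per-node cardinality:
  R → 6
  σ[a<=5](R) → 5
  σ[b>=8](σ[a<=5](R)) → 2

E1 result:
a | b
1 | 7
3 | 3
4 | 7
E2 result:
a | b
2 | 9
3 | 9
Witness: (2, 9) appears 0× in E1 but 1× in E2.

no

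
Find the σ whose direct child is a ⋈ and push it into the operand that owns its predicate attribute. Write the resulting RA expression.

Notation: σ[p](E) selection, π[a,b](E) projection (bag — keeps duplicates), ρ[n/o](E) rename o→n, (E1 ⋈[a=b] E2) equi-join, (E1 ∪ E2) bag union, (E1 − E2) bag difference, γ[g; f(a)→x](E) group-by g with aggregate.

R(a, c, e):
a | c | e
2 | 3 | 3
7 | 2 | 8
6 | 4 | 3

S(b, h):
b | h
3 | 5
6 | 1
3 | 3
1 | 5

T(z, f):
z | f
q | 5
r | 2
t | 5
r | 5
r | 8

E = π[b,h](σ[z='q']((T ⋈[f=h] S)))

σ filters on z, owned by the left side.
E' = π[b,h]((σ[z='q'](T) ⋈[f=h] S))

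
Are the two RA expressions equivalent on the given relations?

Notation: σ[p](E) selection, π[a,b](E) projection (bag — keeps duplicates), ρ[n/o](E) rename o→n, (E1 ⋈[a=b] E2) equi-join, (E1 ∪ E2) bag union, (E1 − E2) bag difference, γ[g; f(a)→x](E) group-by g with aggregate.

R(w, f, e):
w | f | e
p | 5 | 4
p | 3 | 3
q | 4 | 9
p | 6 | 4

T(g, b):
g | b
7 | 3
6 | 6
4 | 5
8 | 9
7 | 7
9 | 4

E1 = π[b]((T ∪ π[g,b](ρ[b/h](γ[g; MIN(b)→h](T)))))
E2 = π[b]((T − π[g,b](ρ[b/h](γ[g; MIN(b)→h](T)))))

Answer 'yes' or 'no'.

E1 row counts bottom-up:
  T → 6
  T → 6
  γ[g; MIN(b)→h](T) → 5
  ρ[b/h](γ[g; MIN(b)→h](T)) → 5
  π[g,b](ρ[b/h](γ[g; MIN(b)→h](T))) → 5
  (T ∪ π[g,b](ρ[b/h](γ[g; MIN(b)→h](T)))) → 11
  π[b]((T ∪ π[g,b](ρ[b/h](γ[g; MIN(b)→h](T))))) → 11
E2 row counts bottom-up:
  T → 6
  T → 6
  γ[g; MIN(b)→h](T) → 5
  ρ[b/h](γ[g; MIN(b)→h](T)) → 5
  π[g,b](ρ[b/h](γ[g; MIN(b)→h](T))) → 5
  (T − π[g,b](ρ[b/h](γ[g; MIN(b)→h](T)))) → 1
  π[b]((T − π[g,b](ρ[b/h](γ[g; MIN(b)→h](T))))) → 1

E1 result:
b
3
3
4
4
5
5
6
6
7
9
9
E2 result:
b
7
Witness: (6,) appears 2× in E1 but 0× in E2.

no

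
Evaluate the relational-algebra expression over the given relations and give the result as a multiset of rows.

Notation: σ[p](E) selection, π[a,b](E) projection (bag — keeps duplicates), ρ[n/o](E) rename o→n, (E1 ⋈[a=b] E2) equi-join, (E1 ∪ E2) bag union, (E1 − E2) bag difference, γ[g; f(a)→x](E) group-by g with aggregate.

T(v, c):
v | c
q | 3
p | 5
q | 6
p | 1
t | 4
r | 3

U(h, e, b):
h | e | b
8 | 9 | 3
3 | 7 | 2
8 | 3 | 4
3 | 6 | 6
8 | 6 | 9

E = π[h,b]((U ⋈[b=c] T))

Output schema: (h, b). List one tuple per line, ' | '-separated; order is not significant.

Per-node cardinality:
  U → 5
  T → 6
  (U ⋈[b=c] T) → 4
  π[h,b]((U ⋈[b=c] T)) → 4

== RESULT ==
h | b
3 | 6
8 | 3
8 | 3
8 | 4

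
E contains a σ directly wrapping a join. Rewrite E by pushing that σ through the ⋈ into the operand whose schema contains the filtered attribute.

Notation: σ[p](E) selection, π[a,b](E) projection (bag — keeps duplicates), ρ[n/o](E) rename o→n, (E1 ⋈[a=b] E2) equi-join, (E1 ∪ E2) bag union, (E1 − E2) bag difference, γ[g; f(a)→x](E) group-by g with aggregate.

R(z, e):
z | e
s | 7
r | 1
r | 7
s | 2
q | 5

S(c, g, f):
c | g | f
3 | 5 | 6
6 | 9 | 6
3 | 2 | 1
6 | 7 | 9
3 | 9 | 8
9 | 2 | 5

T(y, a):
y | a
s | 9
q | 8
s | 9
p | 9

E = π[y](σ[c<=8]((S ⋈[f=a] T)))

σ filters on c, owned by the left side.
E' = π[y]((σ[c<=8](S) ⋈[f=a] T))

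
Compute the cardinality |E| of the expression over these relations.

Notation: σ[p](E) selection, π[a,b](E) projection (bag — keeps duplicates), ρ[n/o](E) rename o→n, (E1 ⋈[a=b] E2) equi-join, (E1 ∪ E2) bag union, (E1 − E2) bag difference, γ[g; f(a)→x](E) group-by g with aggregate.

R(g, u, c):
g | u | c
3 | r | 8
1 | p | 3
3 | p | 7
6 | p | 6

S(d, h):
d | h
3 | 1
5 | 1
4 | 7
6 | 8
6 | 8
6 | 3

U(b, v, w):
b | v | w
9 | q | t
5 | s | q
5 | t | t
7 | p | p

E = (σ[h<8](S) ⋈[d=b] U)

Per-node cardinality:
  S → 6
  σ[h<8](S) → 4
  U → 4
  (σ[h<8](S) ⋈[d=b] U) → 2

|E| = 2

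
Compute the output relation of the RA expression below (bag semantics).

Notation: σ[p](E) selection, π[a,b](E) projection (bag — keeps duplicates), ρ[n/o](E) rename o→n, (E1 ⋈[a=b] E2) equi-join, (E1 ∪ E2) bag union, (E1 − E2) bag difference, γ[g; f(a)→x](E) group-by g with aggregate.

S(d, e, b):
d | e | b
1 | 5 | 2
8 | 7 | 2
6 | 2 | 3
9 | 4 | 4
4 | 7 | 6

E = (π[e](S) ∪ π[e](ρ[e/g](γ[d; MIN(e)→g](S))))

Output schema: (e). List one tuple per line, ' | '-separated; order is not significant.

Row counts bottom-up:
  S → 5
  π[e](S) → 5
  S → 5
  γ[d; MIN(e)→g](S) → 5
  ρ[e/g](γ[d; MIN(e)→g](S)) → 5
  π[e](ρ[e/g](γ[d; MIN(e)→g](S))) → 5
  (π[e](S) ∪ π[e](ρ[e/g](γ[d; MIN(e)→g](S)))) → 10

== RESULT ==
e
2
2
4
4
5
5
7
7
7
7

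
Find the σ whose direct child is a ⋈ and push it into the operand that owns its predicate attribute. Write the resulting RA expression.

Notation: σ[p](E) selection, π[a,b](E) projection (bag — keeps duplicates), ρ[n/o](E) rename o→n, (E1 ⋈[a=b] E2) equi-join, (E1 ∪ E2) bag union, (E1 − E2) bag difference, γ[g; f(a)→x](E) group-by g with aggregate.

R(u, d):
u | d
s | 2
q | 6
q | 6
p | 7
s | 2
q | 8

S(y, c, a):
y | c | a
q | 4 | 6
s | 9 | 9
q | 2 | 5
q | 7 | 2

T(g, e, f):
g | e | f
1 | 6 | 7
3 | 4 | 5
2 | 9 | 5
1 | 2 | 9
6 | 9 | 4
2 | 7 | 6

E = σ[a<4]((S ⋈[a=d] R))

σ filters on a, owned by the left side.
E' = (σ[a<4](S) ⋈[a=d] R)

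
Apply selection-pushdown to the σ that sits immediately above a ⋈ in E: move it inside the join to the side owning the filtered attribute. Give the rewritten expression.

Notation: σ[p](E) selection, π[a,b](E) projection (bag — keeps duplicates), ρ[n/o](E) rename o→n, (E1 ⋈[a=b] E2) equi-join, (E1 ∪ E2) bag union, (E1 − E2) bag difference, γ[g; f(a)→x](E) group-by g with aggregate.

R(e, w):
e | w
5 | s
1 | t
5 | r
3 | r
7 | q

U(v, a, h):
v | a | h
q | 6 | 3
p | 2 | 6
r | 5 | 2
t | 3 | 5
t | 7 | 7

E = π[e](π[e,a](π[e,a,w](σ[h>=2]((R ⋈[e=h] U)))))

σ filters on h, owned by the right side.
E' = π[e](π[e,a](π[e,a,w]((R ⋈[e=h] σ[h>=2](U)))))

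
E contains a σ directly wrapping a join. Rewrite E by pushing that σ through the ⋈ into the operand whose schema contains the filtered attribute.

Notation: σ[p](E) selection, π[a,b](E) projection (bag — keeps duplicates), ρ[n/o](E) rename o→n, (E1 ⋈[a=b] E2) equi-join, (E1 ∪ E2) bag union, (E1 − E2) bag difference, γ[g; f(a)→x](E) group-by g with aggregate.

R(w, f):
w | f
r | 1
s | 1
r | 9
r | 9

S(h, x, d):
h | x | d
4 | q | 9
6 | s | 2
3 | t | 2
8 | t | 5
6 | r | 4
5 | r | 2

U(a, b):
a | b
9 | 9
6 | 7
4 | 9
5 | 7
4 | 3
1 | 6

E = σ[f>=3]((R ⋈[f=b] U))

σ filters on f, owned by the left side.
E' = (σ[f>=3](R) ⋈[f=b] U)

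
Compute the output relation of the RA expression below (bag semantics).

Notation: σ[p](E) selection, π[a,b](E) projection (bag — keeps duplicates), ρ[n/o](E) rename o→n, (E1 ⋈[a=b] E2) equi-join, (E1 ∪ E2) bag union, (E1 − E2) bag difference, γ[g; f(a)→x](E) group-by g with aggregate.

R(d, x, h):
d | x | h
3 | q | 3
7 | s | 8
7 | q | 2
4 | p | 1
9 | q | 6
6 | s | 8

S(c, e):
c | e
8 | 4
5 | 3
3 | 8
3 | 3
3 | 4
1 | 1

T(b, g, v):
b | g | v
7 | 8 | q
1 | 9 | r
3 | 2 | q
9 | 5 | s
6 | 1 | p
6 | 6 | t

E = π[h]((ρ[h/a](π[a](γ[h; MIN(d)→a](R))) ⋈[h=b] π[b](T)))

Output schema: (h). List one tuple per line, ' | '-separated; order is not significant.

Per-node cardinality:
  R → 6
  γ[h; MIN(d)→a](R) → 5
  π[a](γ[h; MIN(d)→a](R)) → 5
  ρ[h/a](π[a](γ[h; MIN(d)→a](R))) → 5
  T → 6
  π[b](T) → 6
  (ρ[h/a](π[a](γ[h; MIN(d)→a](R))) ⋈[h=b] π[b](T)) → 5
  π[h]((ρ[h/a](π[a](γ[h; MIN(d)→a](R))) ⋈[h=b] π[b](T))) → 5

== RESULT ==
h
3
6
6
7
9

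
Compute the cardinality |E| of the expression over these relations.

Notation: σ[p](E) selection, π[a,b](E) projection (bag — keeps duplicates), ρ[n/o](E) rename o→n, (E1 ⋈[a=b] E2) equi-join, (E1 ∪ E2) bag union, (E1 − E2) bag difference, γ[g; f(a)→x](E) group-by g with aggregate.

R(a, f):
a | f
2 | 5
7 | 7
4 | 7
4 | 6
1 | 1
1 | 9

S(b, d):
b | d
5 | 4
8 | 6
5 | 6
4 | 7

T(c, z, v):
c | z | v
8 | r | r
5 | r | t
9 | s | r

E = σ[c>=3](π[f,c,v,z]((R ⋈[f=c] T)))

Stepwise |·|:
  R → 6
  T → 3
  (R ⋈[f=c] T) → 2
  π[f,c,v,z]((R ⋈[f=c] T)) → 2
  σ[c>=3](π[f,c,v,z]((R ⋈[f=c] T))) → 2

|E| = 2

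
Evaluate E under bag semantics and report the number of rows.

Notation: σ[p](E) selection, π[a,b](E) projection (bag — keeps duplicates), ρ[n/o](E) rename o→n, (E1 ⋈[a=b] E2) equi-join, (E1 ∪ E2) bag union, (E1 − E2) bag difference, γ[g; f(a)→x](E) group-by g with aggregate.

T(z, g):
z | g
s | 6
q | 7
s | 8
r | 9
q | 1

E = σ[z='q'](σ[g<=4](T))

Stepwise |·|:
  T → 5
  σ[g<=4](T) → 1
  σ[z='q'](σ[g<=4](T)) → 1

|E| = 1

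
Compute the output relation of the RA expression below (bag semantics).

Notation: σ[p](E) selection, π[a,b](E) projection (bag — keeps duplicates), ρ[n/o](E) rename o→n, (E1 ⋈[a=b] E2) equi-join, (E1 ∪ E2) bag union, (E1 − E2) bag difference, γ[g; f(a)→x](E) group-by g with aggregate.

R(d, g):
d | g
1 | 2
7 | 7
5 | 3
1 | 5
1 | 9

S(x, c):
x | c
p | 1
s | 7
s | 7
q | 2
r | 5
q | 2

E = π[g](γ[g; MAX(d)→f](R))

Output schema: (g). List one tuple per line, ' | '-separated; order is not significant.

Per-node cardinality:
  R → 5
  γ[g; MAX(d)→f](R) → 5
  π[g](γ[g; MAX(d)→f](R)) → 5

== RESULT ==
g
2
3
5
7
9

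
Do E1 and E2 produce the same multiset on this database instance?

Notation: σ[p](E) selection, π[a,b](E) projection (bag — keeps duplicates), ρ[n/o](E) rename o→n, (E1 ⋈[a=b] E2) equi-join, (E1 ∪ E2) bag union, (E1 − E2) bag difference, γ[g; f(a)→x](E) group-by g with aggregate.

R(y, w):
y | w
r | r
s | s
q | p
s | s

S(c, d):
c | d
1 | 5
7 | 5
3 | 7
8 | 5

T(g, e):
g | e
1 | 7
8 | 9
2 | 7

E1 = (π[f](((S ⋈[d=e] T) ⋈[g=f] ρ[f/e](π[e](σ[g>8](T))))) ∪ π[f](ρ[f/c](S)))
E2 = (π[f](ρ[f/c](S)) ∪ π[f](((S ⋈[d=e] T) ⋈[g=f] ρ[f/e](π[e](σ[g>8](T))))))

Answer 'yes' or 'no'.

E1 row counts bottom-up:
  S → 4
  T → 3
  (S ⋈[d=e] T) → 2
  T → 3
  σ[g>8](T) → 0
  π[e](σ[g>8](T)) → 0
  ρ[f/e](π[e](σ[g>8](T))) → 0
  ((S ⋈[d=e] T) ⋈[g=f] ρ[f/e](π[e](σ[g>8](T)))) → 0
  π[f](((S ⋈[d=e] T) ⋈[g=f] ρ[f/e](π[e](σ[g>8](T))))) → 0
  S → 4
  ρ[f/c](S) → 4
  π[f](ρ[f/c](S)) → 4
  (π[f](((S ⋈[d=e] T) ⋈[g=f] ρ[f/e](π[e](σ[g>8](T))))) ∪ π[f](ρ[f/c](S))) → 4
E2 row counts bottom-up:
  S → 4
  ρ[f/c](S) → 4
  π[f](ρ[f/c](S)) → 4
  S → 4
  T → 3
  (S ⋈[d=e] T) → 2
  T → 3
  σ[g>8](T) → 0
  π[e](σ[g>8](T)) → 0
  ρ[f/e](π[e](σ[g>8](T))) → 0
  ((S ⋈[d=e] T) ⋈[g=f] ρ[f/e](π[e](σ[g>8](T)))) → 0
  π[f](((S ⋈[d=e] T) ⋈[g=f] ρ[f/e](π[e](σ[g>8](T))))) → 0
  (π[f](ρ[f/c](S)) ∪ π[f](((S ⋈[d=e] T) ⋈[g=f] ρ[f/e](π[e](σ[g>8](T)))))) → 4

E1 and E2 produce the same multiset:
f
1
3
7
8

yes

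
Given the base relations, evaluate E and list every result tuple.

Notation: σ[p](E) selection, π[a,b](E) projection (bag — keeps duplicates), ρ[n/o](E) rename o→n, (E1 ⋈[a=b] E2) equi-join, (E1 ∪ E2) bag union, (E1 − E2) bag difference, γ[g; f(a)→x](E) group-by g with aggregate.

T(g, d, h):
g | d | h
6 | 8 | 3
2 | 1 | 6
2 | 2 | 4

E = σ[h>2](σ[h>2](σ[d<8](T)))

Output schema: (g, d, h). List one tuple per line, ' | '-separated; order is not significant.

Stepwise |·|:
  T → 3
  σ[d<8](T) → 2
  σ[h>2](σ[d<8](T)) → 2
  σ[h>2](σ[h>2](σ[d<8](T))) → 2

== RESULT ==
g | d | h
2 | 1 | 6
2 | 2 | 4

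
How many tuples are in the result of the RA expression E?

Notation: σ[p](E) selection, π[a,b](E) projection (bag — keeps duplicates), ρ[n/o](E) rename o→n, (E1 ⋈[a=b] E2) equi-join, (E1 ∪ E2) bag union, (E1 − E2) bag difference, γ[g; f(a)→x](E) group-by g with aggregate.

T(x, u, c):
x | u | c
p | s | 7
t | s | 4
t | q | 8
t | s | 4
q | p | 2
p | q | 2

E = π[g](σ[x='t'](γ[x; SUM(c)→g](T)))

Stepwise |·|:
  T → 6
  γ[x; SUM(c)→g](T) → 3
  σ[x='t'](γ[x; SUM(c)→g](T)) → 1
  π[g](σ[x='t'](γ[x; SUM(c)→g](T))) → 1

|E| = 1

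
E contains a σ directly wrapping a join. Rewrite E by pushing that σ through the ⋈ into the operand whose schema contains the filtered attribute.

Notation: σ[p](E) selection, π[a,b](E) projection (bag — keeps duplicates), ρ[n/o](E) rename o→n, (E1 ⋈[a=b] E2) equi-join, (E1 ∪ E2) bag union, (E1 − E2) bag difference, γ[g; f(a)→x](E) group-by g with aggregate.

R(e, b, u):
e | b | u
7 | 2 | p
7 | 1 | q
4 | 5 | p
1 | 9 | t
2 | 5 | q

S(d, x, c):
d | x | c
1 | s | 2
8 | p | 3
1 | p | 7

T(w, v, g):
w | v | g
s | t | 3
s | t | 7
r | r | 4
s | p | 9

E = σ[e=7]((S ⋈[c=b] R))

σ filters on e, owned by the right side.
E' = (S ⋈[c=b] σ[e=7](R))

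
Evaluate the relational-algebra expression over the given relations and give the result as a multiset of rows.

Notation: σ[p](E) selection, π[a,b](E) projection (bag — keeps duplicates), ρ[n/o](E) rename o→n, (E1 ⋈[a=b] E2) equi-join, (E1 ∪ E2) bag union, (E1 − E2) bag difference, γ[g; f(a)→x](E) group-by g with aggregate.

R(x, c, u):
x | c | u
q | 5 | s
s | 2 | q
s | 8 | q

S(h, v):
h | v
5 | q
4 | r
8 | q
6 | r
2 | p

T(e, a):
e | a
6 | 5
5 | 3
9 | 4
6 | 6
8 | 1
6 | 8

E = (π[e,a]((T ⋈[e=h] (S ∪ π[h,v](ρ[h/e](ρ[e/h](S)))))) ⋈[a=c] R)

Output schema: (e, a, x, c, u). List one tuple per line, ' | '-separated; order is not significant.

Row counts bottom-up:
  T → 6
  S → 5
  S → 5
  ρ[e/h](S) → 5
  ρ[h/e](ρ[e/h](S)) → 5
  π[h,v](ρ[h/e](ρ[e/h](S))) → 5
  (S ∪ π[h,v](ρ[h/e](ρ[e/h](S)))) → 10
  (T ⋈[e=h] (S ∪ π[h,v](ρ[h/e](ρ[e/h](S))))) → 10
  π[e,a]((T ⋈[e=h] (S ∪ π[h,v](ρ[h/e](ρ[e/h](S)))))) → 10
  R → 3
  (π[e,a]((T ⋈[e=h] (S ∪ π[h,v](ρ[h/e](ρ[e/h](S)))))) ⋈[a=c] R) → 4

== RESULT ==
e | a | x | c | u
6 | 5 | q | 5 | s
6 | 5 | q | 5 | s
6 | 8 | s | 8 | q
6 | 8 | s | 8 | q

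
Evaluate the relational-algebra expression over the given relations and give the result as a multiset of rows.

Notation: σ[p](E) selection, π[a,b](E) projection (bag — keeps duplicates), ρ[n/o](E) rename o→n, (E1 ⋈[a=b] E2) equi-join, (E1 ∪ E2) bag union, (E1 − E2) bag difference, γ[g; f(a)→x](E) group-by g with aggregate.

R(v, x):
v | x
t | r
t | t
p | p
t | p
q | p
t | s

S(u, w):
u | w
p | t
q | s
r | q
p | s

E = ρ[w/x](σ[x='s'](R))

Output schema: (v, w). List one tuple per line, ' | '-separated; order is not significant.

Row counts bottom-up:
  R → 6
  σ[x='s'](R) → 1
  ρ[w/x](σ[x='s'](R)) → 1

== RESULT ==
v | w
t | s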